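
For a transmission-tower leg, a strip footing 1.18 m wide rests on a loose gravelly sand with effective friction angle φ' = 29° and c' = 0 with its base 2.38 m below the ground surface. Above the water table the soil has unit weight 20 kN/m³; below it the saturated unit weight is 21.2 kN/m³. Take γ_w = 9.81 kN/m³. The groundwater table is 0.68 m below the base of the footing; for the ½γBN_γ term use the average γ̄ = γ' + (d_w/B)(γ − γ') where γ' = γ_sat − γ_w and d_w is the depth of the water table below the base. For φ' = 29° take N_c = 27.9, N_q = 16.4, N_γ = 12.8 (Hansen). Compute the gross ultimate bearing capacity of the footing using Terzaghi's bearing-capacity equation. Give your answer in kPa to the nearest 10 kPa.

q = γ·D_f = 20 × 2.38 = 47.6 kPa.
γ' = 11.39 kN/m³; averaging over the depth B below the base, γ̄ = γ' + (d_w/B)(γ − γ') = 16.352 kN/m³.
q·N_q = 47.6 × 16.4 = 780.64 kPa
0.5·γ·B·N_γ = 0.5 × 16.352 × 1.18 × 12.8 = 123.49 kPa
q_ult = 780.64 + 123.49 = 904.13 kPa.

q_ult ≈ 900 kPa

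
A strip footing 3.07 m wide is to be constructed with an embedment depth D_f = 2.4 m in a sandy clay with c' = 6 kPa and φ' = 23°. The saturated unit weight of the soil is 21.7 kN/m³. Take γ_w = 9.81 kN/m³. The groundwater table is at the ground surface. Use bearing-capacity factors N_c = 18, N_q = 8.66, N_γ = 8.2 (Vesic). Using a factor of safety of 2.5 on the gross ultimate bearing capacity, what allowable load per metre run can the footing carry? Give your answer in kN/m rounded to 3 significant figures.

With the water table at the surface the whole profile is submerged: γ' = 21.7 − 9.81 = 11.89 kN/m³, so q = γ'·D_f = 28.536 kPa; the same γ' applies in the ½γBN_γ term.
q_ult = c·N_c + q·N_q + 0.5·γ·B·N_γ
     = 6 × 18 + 28.536 × 8.66 + 0.5 × 11.89 × 3.07 × 8.2
     = 108 + 247.12 + 149.66 = 504.78 kPa.
Gross allowable pressure q_all = 504.78 / 2.5 = 201.91 kPa.
Allowable wall load = q_all × B = 201.91 × 3.07 = 619.87 kN per metre run.

≈ 620 kN/m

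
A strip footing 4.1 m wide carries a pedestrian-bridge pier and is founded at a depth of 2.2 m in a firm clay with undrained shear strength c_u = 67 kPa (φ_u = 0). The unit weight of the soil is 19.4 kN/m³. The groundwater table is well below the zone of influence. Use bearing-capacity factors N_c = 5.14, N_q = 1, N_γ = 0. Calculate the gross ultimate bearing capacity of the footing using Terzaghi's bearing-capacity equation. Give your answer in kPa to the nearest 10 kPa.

q_ult ≈ 390 kPa

q = γ·D_f = 19.4 × 2.2 = 42.68 kPa.
c·N_c = 67 × 5.14 = 344.38 kPa
q·N_q = 42.68 × 1 = 42.68 kPa
q_ult = 344.38 + 42.68 = 387.06 kPa.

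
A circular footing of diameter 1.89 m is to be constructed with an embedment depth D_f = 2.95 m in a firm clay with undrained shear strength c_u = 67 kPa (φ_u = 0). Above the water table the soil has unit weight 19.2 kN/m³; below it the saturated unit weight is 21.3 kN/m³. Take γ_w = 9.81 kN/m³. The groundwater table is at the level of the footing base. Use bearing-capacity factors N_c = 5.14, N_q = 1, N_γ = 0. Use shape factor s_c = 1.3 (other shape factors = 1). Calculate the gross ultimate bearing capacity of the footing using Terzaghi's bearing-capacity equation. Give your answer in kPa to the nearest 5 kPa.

q_ult ≈ 505 kPa

q = γ·D_f = 19.2 × 2.95 = 56.64 kPa.
c·N_c·s_c = 67 × 5.14 × 1.3 = 447.69 kPa
q·N_q = 56.64 × 1 = 56.64 kPa
q_ult = 447.69 + 56.64 = 504.33 kPa.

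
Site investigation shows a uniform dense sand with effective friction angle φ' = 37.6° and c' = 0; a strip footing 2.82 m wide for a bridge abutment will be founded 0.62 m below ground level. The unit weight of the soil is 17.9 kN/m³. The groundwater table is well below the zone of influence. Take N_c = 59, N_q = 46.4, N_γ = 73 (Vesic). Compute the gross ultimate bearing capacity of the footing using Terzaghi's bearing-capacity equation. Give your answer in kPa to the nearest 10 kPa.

q = γ·D_f = 17.9 × 0.62 = 11.098 kPa.
q·N_q = 11.098 × 46.4 = 514.95 kPa
0.5·γ·B·N_γ = 0.5 × 17.9 × 2.82 × 73 = 1842.4 kPa
q_ult = 514.95 + 1842.4 = 2357.4 kPa.

q_ult ≈ 2360 kPa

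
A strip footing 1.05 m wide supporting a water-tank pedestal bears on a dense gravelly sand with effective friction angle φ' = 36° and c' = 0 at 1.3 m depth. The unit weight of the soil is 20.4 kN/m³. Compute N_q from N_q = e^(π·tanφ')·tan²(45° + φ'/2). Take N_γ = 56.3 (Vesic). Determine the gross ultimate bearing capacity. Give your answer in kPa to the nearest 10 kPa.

q_ult ≈ 1600 kPa

tan36° = 0.7265, so N_q = e^(π×0.7265)·tan²(63°) = 9.801 × 3.852 = 37.75.
Effective surcharge at the founding depth q = γ·D_f = 20.4 × 1.3 = 26.52 kPa.
q_ult = q·N_q + 0.5·γ·B·N_γ
     = 26.52 × 37.752 + 0.5 × 20.4 × 1.05 × 56.3
     = 1001.2 + 602.97 = 1604.2 kPa.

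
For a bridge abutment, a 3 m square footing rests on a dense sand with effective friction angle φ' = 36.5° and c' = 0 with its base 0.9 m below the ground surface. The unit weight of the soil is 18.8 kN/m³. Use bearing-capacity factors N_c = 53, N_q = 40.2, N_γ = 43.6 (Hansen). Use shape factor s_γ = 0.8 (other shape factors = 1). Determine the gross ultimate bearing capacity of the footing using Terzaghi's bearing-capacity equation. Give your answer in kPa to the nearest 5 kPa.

q_ult ≈ 1665 kPa

q = γ·D_f = 18.8 × 0.9 = 16.92 kPa.
q·N_q = 16.92 × 40.2 = 680.18 kPa
0.5·γ·B·N_γ·s_γ = 0.5 × 18.8 × 3 × 43.6 × 0.8 = 983.62 kPa
q_ult = 680.18 + 983.62 = 1663.8 kPa.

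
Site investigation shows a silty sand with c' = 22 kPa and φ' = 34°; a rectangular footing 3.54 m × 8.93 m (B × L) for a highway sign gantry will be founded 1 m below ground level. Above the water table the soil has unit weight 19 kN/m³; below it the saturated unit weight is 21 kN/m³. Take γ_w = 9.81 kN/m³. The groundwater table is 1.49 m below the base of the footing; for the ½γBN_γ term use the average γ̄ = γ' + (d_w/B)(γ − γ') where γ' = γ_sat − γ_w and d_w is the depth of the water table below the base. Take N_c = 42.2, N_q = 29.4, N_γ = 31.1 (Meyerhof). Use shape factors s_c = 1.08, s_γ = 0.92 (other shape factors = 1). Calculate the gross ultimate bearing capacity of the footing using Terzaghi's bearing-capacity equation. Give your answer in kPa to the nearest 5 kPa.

q_ult ≈ 2295 kPa

Effective surcharge at the founding depth q = γ·D_f = 19 × 1 = 19 kPa.
With d_w = 1.49 m < B, γ̄ = 11.19 + (1.49/3.54) × (19 − 11.19) = 14.477 kN/m³.
q_ult = c·N_c·s_c + q·N_q + 0.5·γ·B·N_γ·s_γ
     = 22 × 42.2 × 1.08 + 19 × 29.4 + 0.5 × 14.477 × 3.54 × 31.1 × 0.92
     = 1002.7 + 558.6 + 733.18 = 2294.4 kPa.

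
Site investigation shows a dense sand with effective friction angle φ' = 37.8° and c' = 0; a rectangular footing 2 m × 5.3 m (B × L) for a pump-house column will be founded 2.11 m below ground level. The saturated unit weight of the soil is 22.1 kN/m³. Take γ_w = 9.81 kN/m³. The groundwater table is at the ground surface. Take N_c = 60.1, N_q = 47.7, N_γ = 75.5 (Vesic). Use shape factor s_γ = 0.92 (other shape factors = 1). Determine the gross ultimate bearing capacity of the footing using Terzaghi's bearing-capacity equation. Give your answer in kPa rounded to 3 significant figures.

γ' = 22.1 − 9.81 = 12.29 kN/m³ (submerged throughout). q = 12.29 × 2.11 = 25.932 kPa; the same γ' applies in the ½γBN_γ term.
q·N_q = 25.932 × 47.7 = 1237 kPa
0.5·γ·B·N_γ·s_γ = 0.5 × 12.29 × 2 × 75.5 × 0.92 = 853.66 kPa
q_ult = 1237 + 853.66 = 2090.6 kPa.

q_ult ≈ 2090 kPa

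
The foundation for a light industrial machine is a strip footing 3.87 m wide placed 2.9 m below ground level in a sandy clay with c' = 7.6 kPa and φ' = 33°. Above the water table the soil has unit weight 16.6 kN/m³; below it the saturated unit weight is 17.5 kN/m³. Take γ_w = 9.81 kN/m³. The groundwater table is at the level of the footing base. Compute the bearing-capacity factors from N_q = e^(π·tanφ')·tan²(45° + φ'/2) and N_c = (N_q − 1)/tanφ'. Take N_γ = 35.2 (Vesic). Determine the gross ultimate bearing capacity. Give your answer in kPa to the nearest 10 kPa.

q_ult ≈ 2070 kPa

tan33° = 0.6494, so N_q = e^(π×0.6494)·tan²(61.5°) = 7.692 × 3.392 = 26.09.
N_c = (26.09 − 1)/tan33° = 38.64.
Effective surcharge at the founding depth q = γ·D_f = 16.6 × 2.9 = 48.14 kPa.
The water table coincides with the base, so in the self-weight term γ → γ' = 7.69 kN/m³.
q_ult = c·N_c + q·N_q + 0.5·γ·B·N_γ
     = 7.6 × 38.638 + 48.14 × 26.092 + 0.5 × 7.69 × 3.87 × 35.2
     = 293.65 + 1256.1 + 523.78 = 2073.5 kPa.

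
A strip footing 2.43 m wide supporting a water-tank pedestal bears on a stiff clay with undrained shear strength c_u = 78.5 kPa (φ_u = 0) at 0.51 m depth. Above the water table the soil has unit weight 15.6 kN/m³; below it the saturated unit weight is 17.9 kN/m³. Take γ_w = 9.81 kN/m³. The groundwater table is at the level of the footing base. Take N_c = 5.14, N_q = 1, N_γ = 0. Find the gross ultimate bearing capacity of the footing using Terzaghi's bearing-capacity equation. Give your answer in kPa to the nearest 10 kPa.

q_ult ≈ 410 kPa

Overburden at base level: q = 15.6 × 0.51 = 7.956 kPa.
Cohesion term c·N_c = 78.5 × 5.14 = 403.49 kPa; surcharge term q·N_q = 7.956 × 1 = 7.956 kPa.
q_ult = 403.49 + 7.956 = 411.45 kPa.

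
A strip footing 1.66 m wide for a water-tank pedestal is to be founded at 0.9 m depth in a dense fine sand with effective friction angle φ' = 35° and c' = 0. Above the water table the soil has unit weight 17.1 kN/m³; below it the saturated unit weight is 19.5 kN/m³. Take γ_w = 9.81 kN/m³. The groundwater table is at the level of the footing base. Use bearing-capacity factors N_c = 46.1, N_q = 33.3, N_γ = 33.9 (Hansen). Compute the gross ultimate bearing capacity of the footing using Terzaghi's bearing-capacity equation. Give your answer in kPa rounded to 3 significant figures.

Effective surcharge at the founding depth q = γ·D_f = 17.1 × 0.9 = 15.39 kPa.
The water table coincides with the base, so in the self-weight term γ → γ' = 9.69 kN/m³.
q_ult = q·N_q + 0.5·γ·B·N_γ
     = 15.39 × 33.3 + 0.5 × 9.69 × 1.66 × 33.9
     = 512.49 + 272.65 = 785.13 kPa.

q_ult ≈ 785 kPa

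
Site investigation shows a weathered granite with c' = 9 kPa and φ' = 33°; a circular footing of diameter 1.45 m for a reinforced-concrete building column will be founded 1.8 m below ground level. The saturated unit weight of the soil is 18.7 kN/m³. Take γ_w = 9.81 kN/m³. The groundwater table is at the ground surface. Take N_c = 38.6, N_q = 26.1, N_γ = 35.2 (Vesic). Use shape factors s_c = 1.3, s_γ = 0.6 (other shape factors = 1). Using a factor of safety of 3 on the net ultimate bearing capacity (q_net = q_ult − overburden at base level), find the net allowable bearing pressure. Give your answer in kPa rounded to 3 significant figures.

q_all(net) ≈ 330 kPa

With the water table at the surface the whole profile is submerged: γ' = 18.7 − 9.81 = 8.89 kN/m³, so q = γ'·D_f = 16.002 kPa; the same γ' applies in the ½γBN_γ term.
q_ult = c·N_c·s_c + q·N_q + 0.5·γ·B·N_γ·s_γ
     = 9 × 38.6 × 1.3 + 16.002 × 26.1 + 0.5 × 8.89 × 1.45 × 35.2 × 0.6
     = 451.62 + 417.65 + 136.12 = 1005.4 kPa.
q_net = 1005.4 − 16.002 = 989.39 kPa.
q_all(net) = 989.39 / 3 = 329.8 kPa.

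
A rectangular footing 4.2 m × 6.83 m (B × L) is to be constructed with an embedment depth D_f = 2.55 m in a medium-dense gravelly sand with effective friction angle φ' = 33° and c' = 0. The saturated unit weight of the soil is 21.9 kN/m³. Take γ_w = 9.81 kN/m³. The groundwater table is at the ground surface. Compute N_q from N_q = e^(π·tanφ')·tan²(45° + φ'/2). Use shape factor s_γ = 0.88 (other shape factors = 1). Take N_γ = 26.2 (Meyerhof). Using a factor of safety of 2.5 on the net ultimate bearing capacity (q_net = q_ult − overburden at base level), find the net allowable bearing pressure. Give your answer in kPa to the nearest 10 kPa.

N_q = e^(π·tan33°)·tan²(61.5°) = 26.09.
With the water table at the surface the whole profile is submerged: γ' = 21.9 − 9.81 = 12.09 kN/m³, so q = γ'·D_f = 30.829 kPa; the same γ' applies in the ½γBN_γ term.
q_ult = q·N_q + 0.5·γ·B·N_γ·s_γ
     = 30.829 × 26.092 + 0.5 × 12.09 × 4.2 × 26.2 × 0.88
     = 804.4 + 585.37 = 1389.8 kPa.
q_net = 1389.8 − 30.829 = 1358.9 kPa.
q_all(net) = 1358.9 / 2.5 = 543.58 kPa.

q_all(net) ≈ 540 kPa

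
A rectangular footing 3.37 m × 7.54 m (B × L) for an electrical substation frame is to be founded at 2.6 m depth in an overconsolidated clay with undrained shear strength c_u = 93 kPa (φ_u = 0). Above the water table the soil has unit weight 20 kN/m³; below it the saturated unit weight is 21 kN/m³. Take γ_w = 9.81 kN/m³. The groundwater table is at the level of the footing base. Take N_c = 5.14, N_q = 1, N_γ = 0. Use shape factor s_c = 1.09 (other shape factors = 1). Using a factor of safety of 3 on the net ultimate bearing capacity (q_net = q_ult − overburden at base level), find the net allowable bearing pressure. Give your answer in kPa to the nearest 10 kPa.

q_all(net) ≈ 170 kPa

Effective surcharge at the founding depth q = γ·D_f = 20 × 2.6 = 52 kPa.
q_ult = c·N_c·s_c + q·N_q
     = 93 × 5.14 × 1.09 + 52 × 1
     = 521.04 + 52 = 573.04 kPa.
q_net = 573.04 − 52 = 521.04 kPa.
q_all(net) = 521.04 / 3 = 173.68 kPa.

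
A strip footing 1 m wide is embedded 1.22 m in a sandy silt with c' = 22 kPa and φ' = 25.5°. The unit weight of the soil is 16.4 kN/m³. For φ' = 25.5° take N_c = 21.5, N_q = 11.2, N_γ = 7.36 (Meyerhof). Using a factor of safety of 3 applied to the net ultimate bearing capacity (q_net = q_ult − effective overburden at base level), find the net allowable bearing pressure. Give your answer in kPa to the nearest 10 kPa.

q_all(net) ≈ 250 kPa

Overburden at base level: q = 16.4 × 1.22 = 20.008 kPa.
Cohesion term c·N_c = 22 × 21.5 = 473 kPa; surcharge term q·N_q = 20.008 × 11.2 = 224.09 kPa; self-weight term 0.5·γ·B·N_γ = 0.5 × 16.4 × 1 × 7.36 = 60.352 kPa.
q_ult = 473 + 224.09 + 60.352 = 757.44 kPa.
Net ultimate: q_net = 757.44 − 20.008 = 737.43 kPa.
q_all(net) = 737.43 / 3 = 245.81 kPa.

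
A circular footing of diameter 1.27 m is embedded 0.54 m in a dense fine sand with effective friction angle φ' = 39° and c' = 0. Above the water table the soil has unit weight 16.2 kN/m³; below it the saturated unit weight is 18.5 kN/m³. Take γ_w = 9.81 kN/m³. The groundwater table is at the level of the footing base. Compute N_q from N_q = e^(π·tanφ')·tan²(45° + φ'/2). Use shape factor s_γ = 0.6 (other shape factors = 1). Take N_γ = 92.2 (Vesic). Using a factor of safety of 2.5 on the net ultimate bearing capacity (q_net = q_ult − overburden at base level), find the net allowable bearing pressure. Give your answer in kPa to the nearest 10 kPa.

q_all(net) ≈ 310 kPa

N_q = e^(π·tan39°)·tan²(64.5°) = 55.96.
q = γ·D_f = 16.2 × 0.54 = 8.748 kPa.
For the ½γBN_γ term take γ' = 18.5 − 9.81 = 8.69 kN/m³ (soil below base is submerged).
q·N_q = 8.748 × 55.957 = 489.52 kPa
0.5·γ·B·N_γ·s_γ = 0.5 × 8.69 × 1.27 × 92.2 × 0.6 = 305.26 kPa
q_ult = 489.52 + 305.26 = 794.78 kPa.
q_net = 794.78 − 8.748 = 786.03 kPa.
q_all(net) = 786.03 / 2.5 = 314.41 kPa.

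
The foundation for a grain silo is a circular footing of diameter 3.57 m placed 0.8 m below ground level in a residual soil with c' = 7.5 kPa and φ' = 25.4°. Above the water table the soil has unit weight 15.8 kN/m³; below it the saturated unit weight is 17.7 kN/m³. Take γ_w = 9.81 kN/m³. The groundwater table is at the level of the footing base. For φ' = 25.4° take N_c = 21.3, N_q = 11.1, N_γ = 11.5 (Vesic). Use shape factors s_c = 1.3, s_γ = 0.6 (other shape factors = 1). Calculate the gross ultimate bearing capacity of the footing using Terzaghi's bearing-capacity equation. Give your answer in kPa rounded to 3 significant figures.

q = γ·D_f = 15.8 × 0.8 = 12.64 kPa.
For the ½γBN_γ term take γ' = 17.7 − 9.81 = 7.89 kN/m³ (soil below base is submerged).
c·N_c·s_c = 7.5 × 21.3 × 1.3 = 207.68 kPa
q·N_q = 12.64 × 11.1 = 140.3 kPa
0.5·γ·B·N_γ·s_γ = 0.5 × 7.89 × 3.57 × 11.5 × 0.6 = 97.177 kPa
q_ult = 207.68 + 140.3 + 97.177 = 445.16 kPa.

q_ult ≈ 445 kPa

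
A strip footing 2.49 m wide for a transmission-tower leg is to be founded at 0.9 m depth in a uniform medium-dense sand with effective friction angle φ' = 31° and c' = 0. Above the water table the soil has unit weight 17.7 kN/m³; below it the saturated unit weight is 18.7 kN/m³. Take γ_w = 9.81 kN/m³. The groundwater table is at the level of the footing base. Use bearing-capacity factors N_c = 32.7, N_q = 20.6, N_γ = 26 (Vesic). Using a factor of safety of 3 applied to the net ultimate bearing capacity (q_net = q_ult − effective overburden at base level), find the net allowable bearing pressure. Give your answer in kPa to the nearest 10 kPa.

q_all(net) ≈ 200 kPa

Effective surcharge at the founding depth q = γ·D_f = 17.7 × 0.9 = 15.93 kPa.
The water table coincides with the base, so in the self-weight term γ → γ' = 8.89 kN/m³.
q_ult = q·N_q + 0.5·γ·B·N_γ
     = 15.93 × 20.6 + 0.5 × 8.89 × 2.49 × 26
     = 328.16 + 287.77 = 615.93 kPa.
Net ultimate: q_net = 615.93 − 15.93 = 600 kPa.
q_all(net) = 600 / 3 = 200 kPa.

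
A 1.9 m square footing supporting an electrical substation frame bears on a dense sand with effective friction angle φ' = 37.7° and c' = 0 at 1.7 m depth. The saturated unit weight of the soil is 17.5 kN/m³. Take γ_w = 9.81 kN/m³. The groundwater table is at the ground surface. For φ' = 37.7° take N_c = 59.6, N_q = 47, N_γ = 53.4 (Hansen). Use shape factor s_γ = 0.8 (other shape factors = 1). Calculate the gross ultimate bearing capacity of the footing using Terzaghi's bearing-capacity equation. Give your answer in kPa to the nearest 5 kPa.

q_ult ≈ 925 kPa

Water table at ground surface, so effective unit weight γ' = 17.5 − 9.81 = 7.69 kN/m³ is used throughout; overburden q = 7.69 × 1.7 = 13.073 kPa; the same γ' applies in the ½γBN_γ term.
Surcharge term q·N_q = 13.073 × 47 = 614.43 kPa; self-weight term 0.5·γ·B·N_γ·s_γ = 0.5 × 7.69 × 1.9 × 53.4 × 0.8 = 312.09 kPa.
q_ult = 614.43 + 312.09 = 926.52 kPa.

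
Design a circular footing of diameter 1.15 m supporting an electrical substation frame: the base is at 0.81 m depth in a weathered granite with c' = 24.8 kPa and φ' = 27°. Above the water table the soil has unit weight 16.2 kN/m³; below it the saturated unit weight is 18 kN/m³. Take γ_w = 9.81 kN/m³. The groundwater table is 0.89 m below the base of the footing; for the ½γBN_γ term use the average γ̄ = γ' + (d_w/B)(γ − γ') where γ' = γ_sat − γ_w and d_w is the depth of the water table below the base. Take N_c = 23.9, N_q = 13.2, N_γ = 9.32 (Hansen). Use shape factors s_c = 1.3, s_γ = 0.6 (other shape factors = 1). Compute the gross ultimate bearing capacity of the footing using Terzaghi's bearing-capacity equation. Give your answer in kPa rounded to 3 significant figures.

Overburden at base level: q = 16.2 × 0.81 = 13.122 kPa.
The water table is 0.89 m below the base (< B = 1.15 m), so the ½γBN_γ term uses γ̄ = γ' + (d_w/B)(γ − γ') = 8.19 + (0.89/1.15)(16.2 − 8.19) = 14.389 kN/m³.
Cohesion term c·N_c·s_c = 24.8 × 23.9 × 1.3 = 770.54 kPa; surcharge term q·N_q = 13.122 × 13.2 = 173.21 kPa; self-weight term 0.5·γ·B·N_γ·s_γ = 0.5 × 14.389 × 1.15 × 9.32 × 0.6 = 46.267 kPa.
q_ult = 770.54 + 173.21 + 46.267 = 990.01 kPa.

q_ult ≈ 990 kPa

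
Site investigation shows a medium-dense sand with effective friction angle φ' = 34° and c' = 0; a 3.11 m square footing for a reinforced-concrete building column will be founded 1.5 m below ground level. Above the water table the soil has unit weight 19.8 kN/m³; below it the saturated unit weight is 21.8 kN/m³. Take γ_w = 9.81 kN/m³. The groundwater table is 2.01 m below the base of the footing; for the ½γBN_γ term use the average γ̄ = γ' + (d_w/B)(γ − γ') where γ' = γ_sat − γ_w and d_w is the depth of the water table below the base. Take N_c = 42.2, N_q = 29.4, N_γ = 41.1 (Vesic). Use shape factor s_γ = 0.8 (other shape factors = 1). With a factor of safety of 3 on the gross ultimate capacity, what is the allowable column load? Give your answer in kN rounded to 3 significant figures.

P_all ≈ 5620 kN

Effective surcharge at the founding depth q = γ·D_f = 19.8 × 1.5 = 29.7 kPa.
With d_w = 2.01 m < B, γ̄ = 11.99 + (2.01/3.11) × (19.8 − 11.99) = 17.038 kN/m³.
q_ult = q·N_q + 0.5·γ·B·N_γ·s_γ
     = 29.7 × 29.4 + 0.5 × 17.038 × 3.11 × 41.1 × 0.8
     = 873.18 + 871.11 = 1744.3 kPa.
Gross allowable pressure q_all = 1744.3 / 3 = 581.43 kPa.
Footing area = 9.6721 m², so allowable column load = 581.43 × 9.6721 = 5623.6 kN.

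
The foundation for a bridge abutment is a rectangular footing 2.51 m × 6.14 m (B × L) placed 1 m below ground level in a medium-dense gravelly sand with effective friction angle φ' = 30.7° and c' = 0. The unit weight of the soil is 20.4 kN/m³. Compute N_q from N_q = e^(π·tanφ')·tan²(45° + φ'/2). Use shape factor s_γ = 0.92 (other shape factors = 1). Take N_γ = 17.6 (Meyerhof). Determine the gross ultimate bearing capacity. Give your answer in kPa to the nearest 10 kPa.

tan30.7° = 0.5938, so N_q = e^(π×0.5938)·tan²(60.35°) = 6.458 × 3.086 = 19.93.
q = γ·D_f = 20.4 × 1 = 20.4 kPa.
q·N_q = 20.4 × 19.931 = 406.59 kPa
0.5·γ·B·N_γ·s_γ = 0.5 × 20.4 × 2.51 × 17.6 × 0.92 = 414.55 kPa
q_ult = 406.59 + 414.55 = 821.14 kPa.

q_ult ≈ 820 kPa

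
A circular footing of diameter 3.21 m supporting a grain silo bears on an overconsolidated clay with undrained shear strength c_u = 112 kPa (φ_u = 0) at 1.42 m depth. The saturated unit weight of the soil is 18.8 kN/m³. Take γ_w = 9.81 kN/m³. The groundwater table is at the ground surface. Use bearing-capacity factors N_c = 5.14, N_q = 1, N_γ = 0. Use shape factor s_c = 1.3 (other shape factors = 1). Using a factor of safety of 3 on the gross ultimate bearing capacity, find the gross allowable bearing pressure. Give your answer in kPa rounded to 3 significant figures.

q_all ≈ 254 kPa

γ' = 18.8 − 9.81 = 8.99 kN/m³ (submerged throughout). q = 8.99 × 1.42 = 12.766 kPa.
c·N_c·s_c = 112 × 5.14 × 1.3 = 748.38 kPa
q·N_q = 12.766 × 1 = 12.766 kPa
q_ult = 748.38 + 12.766 = 761.15 kPa.
q_all = 761.15 / 3 = 253.72 kPa.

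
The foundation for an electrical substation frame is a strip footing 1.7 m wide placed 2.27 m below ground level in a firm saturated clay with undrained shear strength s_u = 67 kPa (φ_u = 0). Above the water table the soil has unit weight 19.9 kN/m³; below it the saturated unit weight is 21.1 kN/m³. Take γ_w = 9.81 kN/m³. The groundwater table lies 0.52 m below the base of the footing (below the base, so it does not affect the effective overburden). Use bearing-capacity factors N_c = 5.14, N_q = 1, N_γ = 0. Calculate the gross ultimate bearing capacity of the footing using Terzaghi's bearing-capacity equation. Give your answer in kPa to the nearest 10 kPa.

Overburden at base level: q = 19.9 × 2.27 = 45.173 kPa.
Cohesion term c·N_c = 67 × 5.14 = 344.38 kPa; surcharge term q·N_q = 45.173 × 1 = 45.173 kPa.
q_ult = 344.38 + 45.173 = 389.55 kPa.

q_ult ≈ 390 kPa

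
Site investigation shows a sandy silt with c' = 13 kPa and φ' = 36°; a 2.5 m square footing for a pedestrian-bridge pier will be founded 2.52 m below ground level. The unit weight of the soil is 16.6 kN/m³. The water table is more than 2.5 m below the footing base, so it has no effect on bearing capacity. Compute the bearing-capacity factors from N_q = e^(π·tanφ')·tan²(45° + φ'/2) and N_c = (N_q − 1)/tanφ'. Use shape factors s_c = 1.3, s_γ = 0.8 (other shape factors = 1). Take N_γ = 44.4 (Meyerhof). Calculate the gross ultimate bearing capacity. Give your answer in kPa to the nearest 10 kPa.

tan36° = 0.7265, so N_q = e^(π×0.7265)·tan²(63°) = 9.801 × 3.852 = 37.75.
N_c = (37.75 − 1)/tan36° = 50.59.
Effective surcharge at the founding depth q = γ·D_f = 16.6 × 2.52 = 41.832 kPa.
q_ult = c·N_c·s_c + q·N_q + 0.5·γ·B·N_γ·s_γ
     = 13 × 50.585 × 1.3 + 41.832 × 37.752 + 0.5 × 16.6 × 2.5 × 44.4 × 0.8
     = 854.89 + 1579.3 + 737.04 = 3171.2 kPa.

q_ult ≈ 3170 kPa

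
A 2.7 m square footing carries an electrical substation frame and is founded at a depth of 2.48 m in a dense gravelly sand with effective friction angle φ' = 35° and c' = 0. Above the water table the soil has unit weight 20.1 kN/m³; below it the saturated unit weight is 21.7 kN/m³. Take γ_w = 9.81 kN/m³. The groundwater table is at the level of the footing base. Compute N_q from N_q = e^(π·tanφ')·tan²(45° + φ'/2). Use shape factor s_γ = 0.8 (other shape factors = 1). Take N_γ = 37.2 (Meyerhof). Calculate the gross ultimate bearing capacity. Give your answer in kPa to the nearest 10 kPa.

tan35° = 0.7002, so N_q = e^(π×0.7002)·tan²(62.5°) = 9.023 × 3.69 = 33.3.
Effective surcharge at the founding depth q = γ·D_f = 20.1 × 2.48 = 49.848 kPa.
The water table coincides with the base, so in the self-weight term γ → γ' = 11.89 kN/m³.
q_ult = q·N_q + 0.5·γ·B·N_γ·s_γ
     = 49.848 × 33.296 + 0.5 × 11.89 × 2.7 × 37.2 × 0.8
     = 1659.7 + 477.69 = 2137.4 kPa.

q_ult ≈ 2140 kPa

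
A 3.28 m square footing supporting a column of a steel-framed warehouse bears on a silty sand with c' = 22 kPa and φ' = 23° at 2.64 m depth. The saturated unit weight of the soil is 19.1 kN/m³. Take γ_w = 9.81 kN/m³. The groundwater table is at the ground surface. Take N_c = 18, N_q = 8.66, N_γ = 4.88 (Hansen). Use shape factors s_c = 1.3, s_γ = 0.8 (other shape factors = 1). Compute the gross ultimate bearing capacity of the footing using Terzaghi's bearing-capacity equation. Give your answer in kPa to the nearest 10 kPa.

q_ult ≈ 790 kPa

γ' = 19.1 − 9.81 = 9.29 kN/m³ (submerged throughout). q = 9.29 × 2.64 = 24.526 kPa; the same γ' applies in the ½γBN_γ term.
c·N_c·s_c = 22 × 18 × 1.3 = 514.8 kPa
q·N_q = 24.526 × 8.66 = 212.39 kPa
0.5·γ·B·N_γ·s_γ = 0.5 × 9.29 × 3.28 × 4.88 × 0.8 = 59.48 kPa
q_ult = 514.8 + 212.39 + 59.48 = 786.67 kPa.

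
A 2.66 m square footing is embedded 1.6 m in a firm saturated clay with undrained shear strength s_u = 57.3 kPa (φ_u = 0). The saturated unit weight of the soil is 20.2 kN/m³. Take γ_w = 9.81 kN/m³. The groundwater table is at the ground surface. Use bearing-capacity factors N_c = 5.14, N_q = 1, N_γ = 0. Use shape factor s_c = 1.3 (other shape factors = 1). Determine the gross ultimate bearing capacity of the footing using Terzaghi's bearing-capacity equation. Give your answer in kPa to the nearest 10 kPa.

q_ult ≈ 400 kPa

γ' = 20.2 − 9.81 = 10.39 kN/m³ (submerged throughout). q = 10.39 × 1.6 = 16.624 kPa.
c·N_c·s_c = 57.3 × 5.14 × 1.3 = 382.88 kPa
q·N_q = 16.624 × 1 = 16.624 kPa
q_ult = 382.88 + 16.624 = 399.5 kPa.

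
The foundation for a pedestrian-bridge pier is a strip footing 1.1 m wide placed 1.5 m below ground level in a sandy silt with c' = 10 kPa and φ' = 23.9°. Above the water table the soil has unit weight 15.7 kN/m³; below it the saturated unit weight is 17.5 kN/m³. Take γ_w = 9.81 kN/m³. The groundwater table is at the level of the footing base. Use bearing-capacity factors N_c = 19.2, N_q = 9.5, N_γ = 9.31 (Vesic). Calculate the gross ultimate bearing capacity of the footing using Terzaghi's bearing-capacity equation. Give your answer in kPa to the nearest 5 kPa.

q_ult ≈ 455 kPa

Effective surcharge at the founding depth q = γ·D_f = 15.7 × 1.5 = 23.55 kPa.
The water table coincides with the base, so in the self-weight term γ → γ' = 7.69 kN/m³.
q_ult = c·N_c + q·N_q + 0.5·γ·B·N_γ
     = 10 × 19.2 + 23.55 × 9.5 + 0.5 × 7.69 × 1.1 × 9.31
     = 192 + 223.72 + 39.377 = 455.1 kPa.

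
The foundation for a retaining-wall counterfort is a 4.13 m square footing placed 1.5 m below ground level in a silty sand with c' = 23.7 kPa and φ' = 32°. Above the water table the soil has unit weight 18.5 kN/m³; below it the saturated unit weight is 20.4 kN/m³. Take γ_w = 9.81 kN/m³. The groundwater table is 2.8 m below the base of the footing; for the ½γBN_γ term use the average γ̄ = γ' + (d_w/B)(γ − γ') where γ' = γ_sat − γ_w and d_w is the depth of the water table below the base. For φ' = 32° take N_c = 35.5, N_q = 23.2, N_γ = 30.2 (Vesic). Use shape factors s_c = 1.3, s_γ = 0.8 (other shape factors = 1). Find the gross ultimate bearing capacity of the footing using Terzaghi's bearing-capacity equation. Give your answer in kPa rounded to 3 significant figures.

q = γ·D_f = 18.5 × 1.5 = 27.75 kPa.
γ' = 10.59 kN/m³; averaging over the depth B below the base, γ̄ = γ' + (d_w/B)(γ − γ') = 15.953 kN/m³.
c·N_c·s_c = 23.7 × 35.5 × 1.3 = 1093.8 kPa
q·N_q = 27.75 × 23.2 = 643.8 kPa
0.5·γ·B·N_γ·s_γ = 0.5 × 15.953 × 4.13 × 30.2 × 0.8 = 795.89 kPa
q_ult = 1093.8 + 643.8 + 795.89 = 2533.4 kPa.

q_ult ≈ 2530 kPa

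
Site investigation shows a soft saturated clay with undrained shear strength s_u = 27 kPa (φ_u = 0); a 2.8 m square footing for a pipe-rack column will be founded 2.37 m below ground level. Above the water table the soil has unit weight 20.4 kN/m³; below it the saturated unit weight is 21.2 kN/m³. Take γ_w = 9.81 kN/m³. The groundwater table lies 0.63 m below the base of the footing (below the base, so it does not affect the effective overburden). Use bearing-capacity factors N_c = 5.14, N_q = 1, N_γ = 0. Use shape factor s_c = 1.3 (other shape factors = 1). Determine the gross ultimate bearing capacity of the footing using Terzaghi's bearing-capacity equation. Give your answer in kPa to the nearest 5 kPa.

q_ult ≈ 230 kPa

Overburden at base level: q = 20.4 × 2.37 = 48.348 kPa.
Cohesion term c·N_c·s_c = 27 × 5.14 × 1.3 = 180.41 kPa; surcharge term q·N_q = 48.348 × 1 = 48.348 kPa.
q_ult = 180.41 + 48.348 = 228.76 kPa.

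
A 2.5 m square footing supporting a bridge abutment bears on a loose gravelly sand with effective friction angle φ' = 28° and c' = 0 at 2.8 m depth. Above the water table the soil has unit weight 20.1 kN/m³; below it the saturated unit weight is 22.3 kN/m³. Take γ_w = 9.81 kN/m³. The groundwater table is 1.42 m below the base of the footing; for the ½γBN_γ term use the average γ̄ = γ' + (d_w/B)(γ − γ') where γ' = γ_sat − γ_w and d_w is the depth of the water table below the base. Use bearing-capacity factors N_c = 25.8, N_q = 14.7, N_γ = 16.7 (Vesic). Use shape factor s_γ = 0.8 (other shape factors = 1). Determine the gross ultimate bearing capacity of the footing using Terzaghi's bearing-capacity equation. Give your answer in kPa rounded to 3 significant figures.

q = γ·D_f = 20.1 × 2.8 = 56.28 kPa.
γ' = 12.49 kN/m³; averaging over the depth B below the base, γ̄ = γ' + (d_w/B)(γ − γ') = 16.812 kN/m³.
q·N_q = 56.28 × 14.7 = 827.32 kPa
0.5·γ·B·N_γ·s_γ = 0.5 × 16.812 × 2.5 × 16.7 × 0.8 = 280.77 kPa
q_ult = 827.32 + 280.77 = 1108.1 kPa.

q_ult ≈ 1110 kPa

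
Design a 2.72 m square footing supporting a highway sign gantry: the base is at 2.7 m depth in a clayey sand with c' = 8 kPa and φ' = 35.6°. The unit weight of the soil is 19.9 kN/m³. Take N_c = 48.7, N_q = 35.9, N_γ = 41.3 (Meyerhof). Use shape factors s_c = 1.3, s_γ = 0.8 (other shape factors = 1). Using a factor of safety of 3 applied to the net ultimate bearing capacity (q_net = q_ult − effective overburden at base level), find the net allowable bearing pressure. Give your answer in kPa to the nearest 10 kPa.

Overburden at base level: q = 19.9 × 2.7 = 53.73 kPa.
Cohesion term c·N_c·s_c = 8 × 48.7 × 1.3 = 506.48 kPa; surcharge term q·N_q = 53.73 × 35.9 = 1928.9 kPa; self-weight term 0.5·γ·B·N_γ·s_γ = 0.5 × 19.9 × 2.72 × 41.3 × 0.8 = 894.19 kPa.
q_ult = 506.48 + 1928.9 + 894.19 = 3329.6 kPa.
Net ultimate: q_net = 3329.6 − 53.73 = 3275.9 kPa.
q_all(net) = 3275.9 / 3 = 1092 kPa.

q_all(net) ≈ 1090 kPa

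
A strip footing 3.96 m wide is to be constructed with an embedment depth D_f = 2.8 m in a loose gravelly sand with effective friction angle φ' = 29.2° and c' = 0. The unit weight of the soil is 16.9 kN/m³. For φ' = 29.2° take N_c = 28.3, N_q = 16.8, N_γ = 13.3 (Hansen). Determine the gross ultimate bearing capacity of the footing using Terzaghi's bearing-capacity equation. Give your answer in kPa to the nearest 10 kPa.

q_ult ≈ 1240 kPa

q = γ·D_f = 16.9 × 2.8 = 47.32 kPa.
q·N_q = 47.32 × 16.8 = 794.98 kPa
0.5·γ·B·N_γ = 0.5 × 16.9 × 3.96 × 13.3 = 445.04 kPa
q_ult = 794.98 + 445.04 = 1240 kPa.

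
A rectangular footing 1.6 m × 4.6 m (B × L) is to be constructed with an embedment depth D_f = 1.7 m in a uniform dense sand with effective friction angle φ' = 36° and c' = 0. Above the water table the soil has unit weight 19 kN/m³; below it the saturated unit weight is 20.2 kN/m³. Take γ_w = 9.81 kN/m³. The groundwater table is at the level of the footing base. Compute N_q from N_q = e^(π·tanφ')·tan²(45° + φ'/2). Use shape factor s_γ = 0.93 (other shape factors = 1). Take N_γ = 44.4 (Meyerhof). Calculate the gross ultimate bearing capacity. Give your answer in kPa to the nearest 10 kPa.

q_ult ≈ 1560 kPa

tan36° = 0.7265, so N_q = e^(π×0.7265)·tan²(63°) = 9.801 × 3.852 = 37.75.
q = γ·D_f = 19 × 1.7 = 32.3 kPa.
For the ½γBN_γ term take γ' = 20.2 − 9.81 = 10.39 kN/m³ (soil below base is submerged).
q·N_q = 32.3 × 37.752 = 1219.4 kPa
0.5·γ·B·N_γ·s_γ = 0.5 × 10.39 × 1.6 × 44.4 × 0.93 = 343.22 kPa
q_ult = 1219.4 + 343.22 = 1562.6 kPa.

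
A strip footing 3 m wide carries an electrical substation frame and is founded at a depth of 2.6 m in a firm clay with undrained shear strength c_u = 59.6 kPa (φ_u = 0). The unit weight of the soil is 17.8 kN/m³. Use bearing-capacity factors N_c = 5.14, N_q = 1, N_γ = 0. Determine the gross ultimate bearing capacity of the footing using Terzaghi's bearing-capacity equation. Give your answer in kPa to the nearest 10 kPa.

Overburden at base level: q = 17.8 × 2.6 = 46.28 kPa.
Cohesion term c·N_c = 59.6 × 5.14 = 306.34 kPa; surcharge term q·N_q = 46.28 × 1 = 46.28 kPa.
q_ult = 306.34 + 46.28 = 352.62 kPa.

q_ult ≈ 350 kPa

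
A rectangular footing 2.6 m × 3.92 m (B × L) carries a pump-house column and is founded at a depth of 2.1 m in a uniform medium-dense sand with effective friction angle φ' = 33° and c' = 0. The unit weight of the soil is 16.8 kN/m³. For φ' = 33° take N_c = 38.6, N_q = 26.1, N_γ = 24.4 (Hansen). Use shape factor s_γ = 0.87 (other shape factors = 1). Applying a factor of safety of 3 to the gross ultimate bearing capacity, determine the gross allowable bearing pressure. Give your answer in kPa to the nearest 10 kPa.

q_all ≈ 460 kPa

Overburden at base level: q = 16.8 × 2.1 = 35.28 kPa.
Surcharge term q·N_q = 35.28 × 26.1 = 920.81 kPa; self-weight term 0.5·γ·B·N_γ·s_γ = 0.5 × 16.8 × 2.6 × 24.4 × 0.87 = 463.62 kPa.
q_ult = 920.81 + 463.62 = 1384.4 kPa.
q_all = q_ult / FS = 1384.4 / 3 = 461.48 kPa.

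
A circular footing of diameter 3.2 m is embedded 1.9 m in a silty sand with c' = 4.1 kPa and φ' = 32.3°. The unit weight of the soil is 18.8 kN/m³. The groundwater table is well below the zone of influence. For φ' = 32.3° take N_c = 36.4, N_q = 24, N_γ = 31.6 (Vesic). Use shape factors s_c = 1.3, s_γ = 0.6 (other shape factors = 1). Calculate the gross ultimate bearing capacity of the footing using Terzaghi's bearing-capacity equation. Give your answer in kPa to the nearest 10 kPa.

Overburden at base level: q = 18.8 × 1.9 = 35.72 kPa.
Cohesion term c·N_c·s_c = 4.1 × 36.4 × 1.3 = 194.01 kPa; surcharge term q·N_q = 35.72 × 24 = 857.28 kPa; self-weight term 0.5·γ·B·N_γ·s_γ = 0.5 × 18.8 × 3.2 × 31.6 × 0.6 = 570.32 kPa.
q_ult = 194.01 + 857.28 + 570.32 = 1621.6 kPa.

q_ult ≈ 1620 kPa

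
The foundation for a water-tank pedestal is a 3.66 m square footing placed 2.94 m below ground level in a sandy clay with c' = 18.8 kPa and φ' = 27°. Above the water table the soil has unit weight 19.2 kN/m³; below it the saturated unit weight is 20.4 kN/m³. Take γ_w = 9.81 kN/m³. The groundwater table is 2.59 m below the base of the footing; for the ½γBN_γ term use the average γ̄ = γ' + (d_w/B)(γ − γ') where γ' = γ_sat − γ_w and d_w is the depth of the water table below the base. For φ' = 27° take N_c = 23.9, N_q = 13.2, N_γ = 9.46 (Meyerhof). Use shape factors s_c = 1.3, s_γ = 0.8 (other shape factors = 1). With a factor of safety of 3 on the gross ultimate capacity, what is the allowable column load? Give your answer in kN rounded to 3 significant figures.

P_all ≈ 6970 kN

Effective surcharge at the founding depth q = γ·D_f = 19.2 × 2.94 = 56.448 kPa.
With d_w = 2.59 m < B, γ̄ = 10.59 + (2.59/3.66) × (19.2 − 10.59) = 16.683 kN/m³.
q_ult = c·N_c·s_c + q·N_q + 0.5·γ·B·N_γ·s_γ
     = 18.8 × 23.9 × 1.3 + 56.448 × 13.2 + 0.5 × 16.683 × 3.66 × 9.46 × 0.8
     = 584.12 + 745.11 + 231.05 = 1560.3 kPa.
Gross allowable pressure q_all = 1560.3 / 3 = 520.09 kPa.
Footing area = 13.3956 m², so allowable column load = 520.09 × 13.3956 = 6967 kN.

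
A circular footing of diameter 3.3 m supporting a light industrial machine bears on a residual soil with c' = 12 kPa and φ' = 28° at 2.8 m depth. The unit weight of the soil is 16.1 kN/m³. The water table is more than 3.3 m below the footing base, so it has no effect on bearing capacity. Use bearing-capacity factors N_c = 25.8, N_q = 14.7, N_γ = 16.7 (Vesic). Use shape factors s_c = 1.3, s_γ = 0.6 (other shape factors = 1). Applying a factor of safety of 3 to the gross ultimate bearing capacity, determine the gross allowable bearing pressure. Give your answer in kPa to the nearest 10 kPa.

q_all ≈ 440 kPa

q = γ·D_f = 16.1 × 2.8 = 45.08 kPa.
c·N_c·s_c = 12 × 25.8 × 1.3 = 402.48 kPa
q·N_q = 45.08 × 14.7 = 662.68 kPa
0.5·γ·B·N_γ·s_γ = 0.5 × 16.1 × 3.3 × 16.7 × 0.6 = 266.18 kPa
q_ult = 402.48 + 662.68 + 266.18 = 1331.3 kPa.
q_all = q_ult / FS = 1331.3 / 3 = 443.78 kPa.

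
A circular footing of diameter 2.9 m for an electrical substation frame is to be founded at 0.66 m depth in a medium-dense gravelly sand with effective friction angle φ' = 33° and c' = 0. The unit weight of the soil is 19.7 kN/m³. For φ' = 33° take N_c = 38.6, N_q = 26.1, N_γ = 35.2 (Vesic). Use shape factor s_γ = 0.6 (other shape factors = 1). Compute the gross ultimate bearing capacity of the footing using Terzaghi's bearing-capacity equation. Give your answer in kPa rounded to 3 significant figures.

q_ult ≈ 943 kPa

q = γ·D_f = 19.7 × 0.66 = 13.002 kPa.
q·N_q = 13.002 × 26.1 = 339.35 kPa
0.5·γ·B·N_γ·s_γ = 0.5 × 19.7 × 2.9 × 35.2 × 0.6 = 603.29 kPa
q_ult = 339.35 + 603.29 = 942.65 kPa.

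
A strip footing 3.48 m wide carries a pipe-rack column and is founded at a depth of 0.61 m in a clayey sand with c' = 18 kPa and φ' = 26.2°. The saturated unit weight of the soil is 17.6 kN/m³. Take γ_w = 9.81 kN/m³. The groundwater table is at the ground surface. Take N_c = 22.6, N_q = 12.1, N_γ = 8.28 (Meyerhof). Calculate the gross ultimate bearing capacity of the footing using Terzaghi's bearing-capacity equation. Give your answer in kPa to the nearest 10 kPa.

q_ult ≈ 580 kPa

γ' = 17.6 − 9.81 = 7.79 kN/m³ (submerged throughout). q = 7.79 × 0.61 = 4.7519 kPa; the same γ' applies in the ½γBN_γ term.
c·N_c = 18 × 22.6 = 406.8 kPa
q·N_q = 4.7519 × 12.1 = 57.498 kPa
0.5·γ·B·N_γ = 0.5 × 7.79 × 3.48 × 8.28 = 112.23 kPa
q_ult = 406.8 + 57.498 + 112.23 = 576.53 kPa.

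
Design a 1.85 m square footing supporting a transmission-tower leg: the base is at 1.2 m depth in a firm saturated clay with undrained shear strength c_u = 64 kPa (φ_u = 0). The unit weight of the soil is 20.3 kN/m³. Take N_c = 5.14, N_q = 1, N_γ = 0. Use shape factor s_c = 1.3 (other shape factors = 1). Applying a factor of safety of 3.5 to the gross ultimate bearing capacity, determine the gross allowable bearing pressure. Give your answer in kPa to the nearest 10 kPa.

q_all ≈ 130 kPa

Overburden at base level: q = 20.3 × 1.2 = 24.36 kPa.
Cohesion term c·N_c·s_c = 64 × 5.14 × 1.3 = 427.65 kPa; surcharge term q·N_q = 24.36 × 1 = 24.36 kPa.
q_ult = 427.65 + 24.36 = 452.01 kPa.
q_all = q_ult / FS = 452.01 / 3.5 = 129.15 kPa.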